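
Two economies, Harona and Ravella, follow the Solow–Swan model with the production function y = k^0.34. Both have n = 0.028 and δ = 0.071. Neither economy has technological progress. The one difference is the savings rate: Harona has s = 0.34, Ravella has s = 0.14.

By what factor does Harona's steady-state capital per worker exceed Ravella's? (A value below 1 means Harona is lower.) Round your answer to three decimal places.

ratio ≈ 3.836

Steady-state k* = [s/(n + δ)]^(1/(1−α)), so the ratio is [ (s_H/(n + δ)_H) / (s_R/(n + δ)_R) ]^1.5152.
s_H/(n + δ)_H = 0.34/0.099 = 3.4343; s_R/(n + δ)_R = 0.14/0.099 = 1.4141.
Ratio = (3.4343/1.4141)^1.5152 = 2.4286^1.5152 ≈ 3.8361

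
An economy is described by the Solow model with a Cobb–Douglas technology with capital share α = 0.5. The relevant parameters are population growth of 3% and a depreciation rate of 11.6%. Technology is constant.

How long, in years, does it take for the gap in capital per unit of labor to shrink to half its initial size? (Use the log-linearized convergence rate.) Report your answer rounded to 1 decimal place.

Near the steady state the convergence rate is λ = (1 − α)(n + δ).
λ = (1 − 0.5) × 0.146 = 0.5 × 0.146 = 0.0730
Half-life = ln 2 / λ = 0.6931 / 0.0730 ≈ 9.49 years

half-life ≈ 9.5 years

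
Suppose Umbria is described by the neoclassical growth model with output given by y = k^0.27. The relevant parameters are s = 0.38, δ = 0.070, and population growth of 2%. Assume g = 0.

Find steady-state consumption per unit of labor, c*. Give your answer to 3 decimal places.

At the steady state, Δk = 0, so s·k^α = (n + δ)·k.
Rearranging, k^(1−α) = s / (n + δ).
k^0.73 = 0.38 / (0.020 + 0.070) = 0.38 / 0.090 = 4.2222
k* = 4.2222^(1/0.73) ≈ 7.1929
y* = (k*)^α = 7.1929^0.27 ≈ 1.7036
c* = (1 − s)·y* = (1 − 0.38) × 1.7036 ≈ 1.0562

c* ≈ 1.056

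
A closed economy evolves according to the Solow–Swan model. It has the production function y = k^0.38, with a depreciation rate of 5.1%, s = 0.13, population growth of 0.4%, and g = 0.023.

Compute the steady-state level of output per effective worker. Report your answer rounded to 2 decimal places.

y* ≈ 1.37

Steady state requires s·f(k) = (n + g + δ)·k, i.e. s·k^α = (n + g + δ)·k.
Rearranging, k^(1−α) = s / (n + g + δ).
k^0.62 = 0.13 / (0.004 + 0.023 + 0.051) = 0.13 / 0.078 = 1.6667
k* = 1.6667^(1/0.62) ≈ 2.2795
y* = (k*)^α = 2.2795^0.38 ≈ 1.3677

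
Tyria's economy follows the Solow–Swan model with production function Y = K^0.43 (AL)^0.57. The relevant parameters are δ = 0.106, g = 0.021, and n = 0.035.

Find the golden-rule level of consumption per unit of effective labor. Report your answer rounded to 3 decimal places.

At the golden rule, f'(k) = n + g + δ, so α·k^(α−1) = n + g + δ and k_gold = (α/(n + g + δ))^(1/(1−α)).
k_gold = (0.43/0.162)^(1/0.57) = 2.6543^1.7544 ≈ 5.5434
c_gold = f(k_gold) − (n + g + δ)·k_gold = 2.0884 − 0.162×5.5434 ≈ 1.1904

c_gold ≈ 1.190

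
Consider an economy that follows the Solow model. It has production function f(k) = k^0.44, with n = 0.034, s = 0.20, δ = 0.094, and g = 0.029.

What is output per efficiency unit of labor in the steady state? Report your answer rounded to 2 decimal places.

y* ≈ 1.21

In steady state, investment equals break-even investment: s·k^α = (n + g + δ)·k.
Rearranging, k^(1−α) = s / (n + g + δ).
k^0.56 = 0.20 / (0.034 + 0.029 + 0.094) = 0.20 / 0.157 = 1.2739
k* = 1.2739^(1/0.56) ≈ 1.5408
y* = (k*)^α = 1.5408^0.44 ≈ 1.2095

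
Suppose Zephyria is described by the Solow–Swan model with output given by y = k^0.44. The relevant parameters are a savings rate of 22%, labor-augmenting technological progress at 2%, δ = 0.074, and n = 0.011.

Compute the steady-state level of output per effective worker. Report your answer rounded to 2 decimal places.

y* = 1.79

Steady state requires s·f(k) = (n + g + δ)·k, i.e. s·k^α = (n + g + δ)·k.
Rearranging, k^(1−α) = s / (n + g + δ).
k^0.56 = 0.22 / (0.011 + 0.020 + 0.074) = 0.22 / 0.105 = 2.0952
k* = 2.0952^(1/0.56) ≈ 3.7464
y* = (k*)^α = 3.7464^0.44 ≈ 1.7881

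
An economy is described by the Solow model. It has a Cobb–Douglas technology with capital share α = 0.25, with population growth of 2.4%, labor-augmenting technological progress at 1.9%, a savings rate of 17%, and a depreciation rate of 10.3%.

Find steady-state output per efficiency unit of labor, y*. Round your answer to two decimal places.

y* ≈ 1.05

In steady state, investment equals break-even investment: s·k^α = (n + g + δ)·k.
Rearranging, k^(1−α) = s / (n + g + δ).
k^0.75 = 0.17 / (0.024 + 0.019 + 0.103) = 0.17 / 0.146 = 1.1644
k* = 1.1644^(1/0.75) ≈ 1.2250
y* = (k*)^α = 1.2250^0.25 ≈ 1.0520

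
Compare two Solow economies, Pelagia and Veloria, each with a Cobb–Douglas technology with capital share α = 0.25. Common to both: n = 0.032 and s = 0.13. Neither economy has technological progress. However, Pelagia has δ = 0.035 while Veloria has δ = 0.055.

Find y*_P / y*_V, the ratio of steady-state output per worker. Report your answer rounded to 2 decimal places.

Steady-state y* = [s/(n + δ)]^(α/(1−α)), so the ratio is [ (s_P/(n + δ)_P) / (s_V/(n + δ)_V) ]^0.3333.
s_P/(n + δ)_P = 0.13/0.067 = 1.9403; s_V/(n + δ)_V = 0.13/0.087 = 1.4943.
Ratio = (1.9403/1.4943)^0.3333 = 1.2985^0.3333 ≈ 1.0910

ratio ≈ 1.09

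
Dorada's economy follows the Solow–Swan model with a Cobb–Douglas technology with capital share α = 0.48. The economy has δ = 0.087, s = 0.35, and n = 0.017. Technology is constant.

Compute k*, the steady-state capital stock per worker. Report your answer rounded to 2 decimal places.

In steady state, investment equals break-even investment: s·k^α = (n + δ)·k.
Dividing both sides by k: k^(1−α) = s / (n + δ).
k^0.52 = 0.35 / (0.017 + 0.087) = 0.35 / 0.104 = 3.3654
k* = 3.3654^(1/0.52) ≈ 10.3165

k* ≈ 10.32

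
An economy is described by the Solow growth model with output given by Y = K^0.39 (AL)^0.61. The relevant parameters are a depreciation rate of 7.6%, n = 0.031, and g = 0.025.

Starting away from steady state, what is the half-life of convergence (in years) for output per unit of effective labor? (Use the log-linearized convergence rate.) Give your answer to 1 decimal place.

Near the steady state the convergence rate is λ = (1 − α)(n + g + δ).
λ = (1 − 0.39) × 0.132 = 0.61 × 0.132 = 0.08052
Half-life = ln 2 / λ = 0.6931 / 0.08052 ≈ 8.61 years

about 8.6 years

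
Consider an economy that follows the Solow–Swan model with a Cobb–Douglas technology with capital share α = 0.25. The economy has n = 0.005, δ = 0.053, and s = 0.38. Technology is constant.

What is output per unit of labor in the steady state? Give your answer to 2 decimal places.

In steady state, investment equals break-even investment: s·k^α = (n + δ)·k.
Rearranging, k^(1−α) = s / (n + δ).
k^0.75 = 0.38 / (0.005 + 0.053) = 0.38 / 0.058 = 6.5517
k* = 6.5517^(1/0.75) ≈ 12.2595
y* = (k*)^α = 12.2595^0.25 ≈ 1.8712

y* ≈ 1.87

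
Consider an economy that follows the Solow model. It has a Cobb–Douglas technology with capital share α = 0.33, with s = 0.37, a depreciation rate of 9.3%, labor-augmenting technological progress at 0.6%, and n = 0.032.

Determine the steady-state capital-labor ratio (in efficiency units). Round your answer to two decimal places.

k* ≈ 4.71

At the steady state, Δk = 0, so s·k^α = (n + g + δ)·k.
Rearranging, k^(1−α) = s / (n + g + δ).
k^0.67 = 0.37 / (0.032 + 0.006 + 0.093) = 0.37 / 0.131 = 2.8244
k* = 2.8244^(1/0.67) ≈ 4.7100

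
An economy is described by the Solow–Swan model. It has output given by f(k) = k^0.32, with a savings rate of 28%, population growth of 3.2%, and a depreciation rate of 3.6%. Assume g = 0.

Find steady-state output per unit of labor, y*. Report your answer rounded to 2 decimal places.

In steady state, investment equals break-even investment: s·k^α = (n + δ)·k.
Dividing both sides by k: k^(1−α) = s / (n + δ).
k^0.68 = 0.28 / (0.032 + 0.036) = 0.28 / 0.068 = 4.1176
k* = 4.1176^(1/0.68) ≈ 8.0147
y* = (k*)^α = 8.0147^0.32 ≈ 1.9465

y* = 1.95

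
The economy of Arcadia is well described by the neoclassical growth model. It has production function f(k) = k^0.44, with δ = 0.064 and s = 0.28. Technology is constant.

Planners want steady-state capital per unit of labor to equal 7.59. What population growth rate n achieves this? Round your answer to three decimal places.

In steady state, investment equals break-even investment: s·k^α = (n + δ)·k.
So s / (n + δ) = (k*)^(1−α) = 7.59^0.56 = 3.1113.
Therefore n + δ = s / 3.1113 = 0.28 / 3.1113 = 0.0900, so n = 0.0900 − 0.064 = 0.0260.

n ≈ 0.026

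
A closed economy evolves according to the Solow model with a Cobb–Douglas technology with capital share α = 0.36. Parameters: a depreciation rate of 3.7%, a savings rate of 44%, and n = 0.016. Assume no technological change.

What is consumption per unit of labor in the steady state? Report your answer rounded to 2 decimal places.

In steady state, investment equals break-even investment: s·k^α = (n + δ)·k.
Dividing both sides by k: k^(1−α) = s / (n + δ).
k^0.64 = 0.44 / (0.016 + 0.037) = 0.44 / 0.053 = 8.3019
k* = 8.3019^(1/0.64) ≈ 27.3033
y* = (k*)^α = 27.3033^0.36 ≈ 3.2888
c* = (1 − s)·y* = (1 − 0.44) × 3.2888 ≈ 1.8417

c* ≈ 1.84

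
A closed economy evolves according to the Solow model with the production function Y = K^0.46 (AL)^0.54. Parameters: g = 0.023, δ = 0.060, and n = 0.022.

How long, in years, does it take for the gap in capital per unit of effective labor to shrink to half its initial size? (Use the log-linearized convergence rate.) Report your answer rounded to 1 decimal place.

t_½ ≈ 12.2 years

Near the steady state the convergence rate is λ = (1 − α)(n + g + δ).
λ = (1 − 0.46) × 0.105 = 0.54 × 0.105 = 0.0567
Half-life = ln 2 / λ = 0.6931 / 0.0567 ≈ 12.22 years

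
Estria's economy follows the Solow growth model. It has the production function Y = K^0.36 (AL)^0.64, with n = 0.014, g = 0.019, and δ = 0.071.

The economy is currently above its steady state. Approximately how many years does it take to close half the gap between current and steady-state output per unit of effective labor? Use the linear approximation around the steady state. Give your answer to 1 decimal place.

Near the steady state the convergence rate is λ = (1 − α)(n + g + δ).
λ = (1 − 0.36) × 0.104 = 0.64 × 0.104 = 0.06656
Half-life = ln 2 / λ = 0.6931 / 0.06656 ≈ 10.41 years

t_½ ≈ 10.4 years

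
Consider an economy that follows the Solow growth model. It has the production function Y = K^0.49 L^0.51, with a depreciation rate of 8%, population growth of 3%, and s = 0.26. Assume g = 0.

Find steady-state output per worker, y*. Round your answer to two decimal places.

y* ≈ 2.29

Steady state requires s·f(k) = (n + δ)·k, i.e. s·k^α = (n + δ)·k.
Rearranging, k^(1−α) = s / (n + δ).
k^0.51 = 0.26 / (0.030 + 0.080) = 0.26 / 0.110 = 2.3636
k* = 2.3636^(1/0.51) ≈ 5.4013
y* = (k*)^α = 5.4013^0.49 ≈ 2.2852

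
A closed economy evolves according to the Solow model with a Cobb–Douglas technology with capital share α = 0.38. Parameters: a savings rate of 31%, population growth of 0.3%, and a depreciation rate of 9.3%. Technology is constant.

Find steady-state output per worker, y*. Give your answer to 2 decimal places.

In steady state, investment equals break-even investment: s·k^α = (n + δ)·k.
Dividing both sides by k: k^(1−α) = s / (n + δ).
k^0.62 = 0.31 / (0.003 + 0.093) = 0.31 / 0.096 = 3.2292
k* = 3.2292^(1/0.62) ≈ 6.6240
y* = (k*)^α = 6.6240^0.38 ≈ 2.0513

y* ≈ 2.05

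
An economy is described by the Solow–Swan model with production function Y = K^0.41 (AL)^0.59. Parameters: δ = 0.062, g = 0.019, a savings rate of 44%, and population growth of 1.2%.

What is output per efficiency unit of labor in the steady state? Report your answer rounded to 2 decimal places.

Steady state requires s·f(k) = (n + g + δ)·k, i.e. s·k^α = (n + g + δ)·k.
Rearranging, k^(1−α) = s / (n + g + δ).
k^0.59 = 0.44 / (0.012 + 0.019 + 0.062) = 0.44 / 0.093 = 4.7312
k* = 4.7312^(1/0.59) ≈ 13.9322
y* = (k*)^α = 13.9322^0.41 ≈ 2.9447

y* ≈ 2.94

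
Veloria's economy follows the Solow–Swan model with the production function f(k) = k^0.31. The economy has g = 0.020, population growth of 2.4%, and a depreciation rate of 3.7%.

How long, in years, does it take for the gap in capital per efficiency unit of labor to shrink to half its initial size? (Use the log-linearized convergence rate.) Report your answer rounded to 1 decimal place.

Near the steady state the convergence rate is λ = (1 − α)(n + g + δ).
λ = (1 − 0.31) × 0.081 = 0.69 × 0.081 = 0.05589
Half-life = ln 2 / λ = 0.6931 / 0.05589 ≈ 12.40 years

half-life ≈ 12.4 years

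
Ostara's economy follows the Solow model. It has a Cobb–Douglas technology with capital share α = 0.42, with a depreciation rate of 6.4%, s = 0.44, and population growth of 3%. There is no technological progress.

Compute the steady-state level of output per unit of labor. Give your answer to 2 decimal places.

y* ≈ 3.06

At the steady state, Δk = 0, so s·k^α = (n + δ)·k.
Rearranging, k^(1−α) = s / (n + δ).
k^0.58 = 0.44 / (0.030 + 0.064) = 0.44 / 0.094 = 4.6809
k* = 4.6809^(1/0.58) ≈ 14.3133
y* = (k*)^α = 14.3133^0.42 ≈ 3.0578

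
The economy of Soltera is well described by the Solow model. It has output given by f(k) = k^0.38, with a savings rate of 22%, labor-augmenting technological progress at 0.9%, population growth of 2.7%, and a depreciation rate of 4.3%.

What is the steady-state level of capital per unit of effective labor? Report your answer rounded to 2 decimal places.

In steady state, investment equals break-even investment: s·k^α = (n + g + δ)·k.
Rearranging, k^(1−α) = s / (n + g + δ).
k^0.62 = 0.22 / (0.027 + 0.009 + 0.043) = 0.22 / 0.079 = 2.7848
k* = 2.7848^(1/0.62) ≈ 5.2169

k* ≈ 5.22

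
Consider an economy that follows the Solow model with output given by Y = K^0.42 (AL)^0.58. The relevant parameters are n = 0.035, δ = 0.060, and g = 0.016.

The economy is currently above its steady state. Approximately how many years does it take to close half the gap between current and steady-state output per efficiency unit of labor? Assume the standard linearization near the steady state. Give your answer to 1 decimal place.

t_½ ≈ 10.8 years

Near the steady state the convergence rate is λ = (1 − α)(n + g + δ).
λ = (1 − 0.42) × 0.111 = 0.58 × 0.111 = 0.06438
Half-life = ln 2 / λ = 0.6931 / 0.06438 ≈ 10.77 years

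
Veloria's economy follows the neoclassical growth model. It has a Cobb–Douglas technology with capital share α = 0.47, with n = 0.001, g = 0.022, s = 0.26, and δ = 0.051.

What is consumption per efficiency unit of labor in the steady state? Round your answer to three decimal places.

In steady state, investment equals break-even investment: s·k^α = (n + g + δ)·k.
Dividing both sides by k: k^(1−α) = s / (n + g + δ).
k^0.53 = 0.26 / (0.001 + 0.022 + 0.051) = 0.26 / 0.074 = 3.5135
k* = 3.5135^(1/0.53) ≈ 10.7077
y* = (k*)^α = 10.7077^0.47 ≈ 3.0476
c* = (1 − s)·y* = (1 − 0.26) × 3.0476 ≈ 2.2552

c* = 2.255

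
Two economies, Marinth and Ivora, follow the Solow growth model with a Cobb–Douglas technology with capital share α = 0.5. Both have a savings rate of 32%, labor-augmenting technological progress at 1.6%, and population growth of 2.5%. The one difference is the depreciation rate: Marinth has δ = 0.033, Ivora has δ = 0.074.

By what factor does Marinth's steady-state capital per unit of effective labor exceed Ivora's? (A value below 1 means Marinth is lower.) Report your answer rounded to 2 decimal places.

ratio ≈ 2.42

Steady-state k* = [s/(n + g + δ)]^(1/(1−α)), so the ratio is [ (s_M/(n + g + δ)_M) / (s_I/(n + g + δ)_I) ]^2.
s_M/(n + g + δ)_M = 0.32/0.074 = 4.3243; s_I/(n + g + δ)_I = 0.32/0.115 = 2.7826.
Ratio = (4.3243/2.7826)^2 = 1.5541^2 ≈ 2.4152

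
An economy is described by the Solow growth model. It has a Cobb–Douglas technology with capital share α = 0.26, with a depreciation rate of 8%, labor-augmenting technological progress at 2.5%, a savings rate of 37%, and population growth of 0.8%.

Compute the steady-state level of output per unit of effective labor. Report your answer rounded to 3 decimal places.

y* ≈ 1.517

Steady state requires s·f(k) = (n + g + δ)·k, i.e. s·k^α = (n + g + δ)·k.
Rearranging, k^(1−α) = s / (n + g + δ).
k^0.74 = 0.37 / (0.008 + 0.025 + 0.080) = 0.37 / 0.113 = 3.2743
k* = 3.2743^(1/0.74) ≈ 4.9671
y* = (k*)^α = 4.9671^0.26 ≈ 1.5170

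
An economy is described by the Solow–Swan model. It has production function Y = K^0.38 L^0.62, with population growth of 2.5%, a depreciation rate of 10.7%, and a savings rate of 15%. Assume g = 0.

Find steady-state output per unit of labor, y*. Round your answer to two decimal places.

Steady state requires s·f(k) = (n + δ)·k, i.e. s·k^α = (n + δ)·k.
Dividing both sides by k: k^(1−α) = s / (n + δ).
k^0.62 = 0.15 / (0.025 + 0.107) = 0.15 / 0.132 = 1.1364
k* = 1.1364^(1/0.62) ≈ 1.2290
y* = (k*)^α = 1.2290^0.38 ≈ 1.0815

y* = 1.08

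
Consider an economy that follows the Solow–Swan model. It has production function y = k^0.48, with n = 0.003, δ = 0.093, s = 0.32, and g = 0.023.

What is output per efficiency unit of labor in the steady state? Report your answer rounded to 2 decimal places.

At the steady state, Δk = 0, so s·k^α = (n + g + δ)·k.
Rearranging, k^(1−α) = s / (n + g + δ).
k^0.52 = 0.32 / (0.003 + 0.023 + 0.093) = 0.32 / 0.119 = 2.6891
k* = 2.6891^(1/0.52) ≈ 6.7014
y* = (k*)^α = 6.7014^0.48 ≈ 2.4921

y* ≈ 2.49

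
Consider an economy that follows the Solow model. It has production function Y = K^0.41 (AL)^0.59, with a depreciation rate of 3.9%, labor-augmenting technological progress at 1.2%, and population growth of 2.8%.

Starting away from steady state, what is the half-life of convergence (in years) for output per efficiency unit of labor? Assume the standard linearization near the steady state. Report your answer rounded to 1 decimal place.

Near the steady state the convergence rate is λ = (1 − α)(n + g + δ).
λ = (1 − 0.41) × 0.079 = 0.59 × 0.079 = 0.04661
Half-life = ln 2 / λ = 0.6931 / 0.04661 ≈ 14.87 years

about 14.9 years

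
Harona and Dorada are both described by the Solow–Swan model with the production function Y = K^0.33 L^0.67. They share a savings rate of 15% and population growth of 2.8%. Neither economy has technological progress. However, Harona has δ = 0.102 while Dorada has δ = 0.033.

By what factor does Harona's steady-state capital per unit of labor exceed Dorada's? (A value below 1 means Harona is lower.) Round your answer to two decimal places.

Steady-state k* = [s/(n + δ)]^(1/(1−α)), so the ratio is [ (s_H/(n + δ)_H) / (s_D/(n + δ)_D) ]^1.4925.
s_H/(n + δ)_H = 0.15/0.130 = 1.1538; s_D/(n + δ)_D = 0.15/0.061 = 2.4590.
Ratio = (1.1538/2.4590)^1.4925 = 0.4692^1.4925 ≈ 0.3232

ratio ≈ 0.32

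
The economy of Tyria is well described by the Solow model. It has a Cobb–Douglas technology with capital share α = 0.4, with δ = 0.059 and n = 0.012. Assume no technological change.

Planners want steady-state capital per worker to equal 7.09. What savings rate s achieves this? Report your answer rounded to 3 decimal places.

s ≈ 0.230

In steady state, investment equals break-even investment: s·k^α = (n + δ)·k.
So s / (n + δ) = (k*)^(1−α) = 7.09^0.6 = 3.2388.
Therefore s = 3.2388 × (n + δ) = 3.2388 × 0.071 = 0.2300.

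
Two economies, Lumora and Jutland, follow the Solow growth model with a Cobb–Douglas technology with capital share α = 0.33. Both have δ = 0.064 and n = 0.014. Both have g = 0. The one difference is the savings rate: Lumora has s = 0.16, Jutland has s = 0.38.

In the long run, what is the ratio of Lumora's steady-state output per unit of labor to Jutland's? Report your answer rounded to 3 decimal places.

Steady-state y* = [s/(n + δ)]^(α/(1−α)), so the ratio is [ (s_L/(n + δ)_L) / (s_J/(n + δ)_J) ]^0.4925.
s_L/(n + δ)_L = 0.16/0.078 = 2.0513; s_J/(n + δ)_J = 0.38/0.078 = 4.8718.
Ratio = (2.0513/4.8718)^0.4925 = 0.4211^0.4925 ≈ 0.6531

ratio ≈ 0.653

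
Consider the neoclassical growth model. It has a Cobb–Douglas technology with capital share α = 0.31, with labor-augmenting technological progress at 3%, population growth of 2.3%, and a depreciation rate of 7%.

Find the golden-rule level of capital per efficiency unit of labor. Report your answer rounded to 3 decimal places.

k_gold ≈ 3.818

The golden rule sets f'(k) = n + g + δ, i.e. α·k^(α−1) = n + g + δ.
So k^(1−α) = α / (n + g + δ) = 0.31 / 0.123 = 2.5203.
k_gold = 2.5203^(1/0.69) ≈ 3.8178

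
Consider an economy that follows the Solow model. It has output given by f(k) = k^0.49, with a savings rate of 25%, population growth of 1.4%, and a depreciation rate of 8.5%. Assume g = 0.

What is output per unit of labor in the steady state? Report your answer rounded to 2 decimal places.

At the steady state, Δk = 0, so s·k^α = (n + δ)·k.
Dividing both sides by k: k^(1−α) = s / (n + δ).
k^0.51 = 0.25 / (0.014 + 0.085) = 0.25 / 0.099 = 2.5253
k* = 2.5253^(1/0.51) ≈ 6.1496
y* = (k*)^α = 6.1496^0.49 ≈ 2.4352

y* = 2.44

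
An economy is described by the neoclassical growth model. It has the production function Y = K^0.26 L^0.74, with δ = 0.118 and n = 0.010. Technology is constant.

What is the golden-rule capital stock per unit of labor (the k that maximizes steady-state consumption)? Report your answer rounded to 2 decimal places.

The golden rule sets f'(k) = n + δ, i.e. α·k^(α−1) = n + δ.
So k^(1−α) = α / (n + δ) = 0.26 / 0.128 = 2.0313.
k_gold = 2.0313^(1/0.74) ≈ 2.6056

k_gold ≈ 2.61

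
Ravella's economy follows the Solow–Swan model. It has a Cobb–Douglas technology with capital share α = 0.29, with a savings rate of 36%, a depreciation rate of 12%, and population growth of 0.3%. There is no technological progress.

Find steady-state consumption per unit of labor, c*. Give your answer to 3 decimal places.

Steady state requires s·f(k) = (n + δ)·k, i.e. s·k^α = (n + δ)·k.
Dividing both sides by k: k^(1−α) = s / (n + δ).
k^0.71 = 0.36 / (0.003 + 0.120) = 0.36 / 0.123 = 2.9268
k* = 2.9268^(1/0.71) ≈ 4.5383
y* = (k*)^α = 4.5383^0.29 ≈ 1.5506
c* = (1 − s)·y* = (1 − 0.36) × 1.5506 ≈ 0.9924

c* ≈ 0.992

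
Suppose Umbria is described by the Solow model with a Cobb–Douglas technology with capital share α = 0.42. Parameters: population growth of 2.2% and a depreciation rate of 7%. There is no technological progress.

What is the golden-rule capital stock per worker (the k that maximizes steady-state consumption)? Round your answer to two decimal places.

The golden rule sets f'(k) = n + δ, i.e. α·k^(α−1) = n + δ.
So k^(1−α) = α / (n + δ) = 0.42 / 0.092 = 4.5652.
k_gold = 4.5652^(1/0.58) ≈ 13.7088

k_gold ≈ 13.71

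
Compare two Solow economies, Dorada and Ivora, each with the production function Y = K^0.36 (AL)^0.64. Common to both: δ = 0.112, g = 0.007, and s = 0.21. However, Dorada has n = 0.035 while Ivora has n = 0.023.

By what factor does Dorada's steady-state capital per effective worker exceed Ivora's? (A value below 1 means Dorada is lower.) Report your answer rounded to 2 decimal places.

ratio ≈ 0.88

Steady-state k* = [s/(n + g + δ)]^(1/(1−α)), so the ratio is [ (s_D/(n + g + δ)_D) / (s_I/(n + g + δ)_I) ]^1.5625.
s_D/(n + g + δ)_D = 0.21/0.154 = 1.3636; s_I/(n + g + δ)_I = 0.21/0.142 = 1.4789.
Ratio = (1.3636/1.4789)^1.5625 = 0.9220^1.5625 ≈ 0.8808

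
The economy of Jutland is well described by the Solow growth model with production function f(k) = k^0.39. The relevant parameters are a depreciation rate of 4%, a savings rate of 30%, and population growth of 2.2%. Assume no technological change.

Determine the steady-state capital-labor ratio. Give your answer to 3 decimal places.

k* ≈ 13.259

Steady state requires s·f(k) = (n + δ)·k, i.e. s·k^α = (n + δ)·k.
Dividing both sides by k: k^(1−α) = s / (n + δ).
k^0.61 = 0.30 / (0.022 + 0.040) = 0.30 / 0.062 = 4.8387
k* = 4.8387^(1/0.61) ≈ 13.2589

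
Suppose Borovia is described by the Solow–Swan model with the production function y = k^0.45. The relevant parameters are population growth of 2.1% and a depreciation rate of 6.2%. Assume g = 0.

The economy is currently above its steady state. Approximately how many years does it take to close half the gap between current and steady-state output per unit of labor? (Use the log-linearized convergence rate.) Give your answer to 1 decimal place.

Near the steady state the convergence rate is λ = (1 − α)(n + δ).
λ = (1 − 0.45) × 0.083 = 0.55 × 0.083 = 0.04565
Half-life = ln 2 / λ = 0.6931 / 0.04565 ≈ 15.18 years

t_½ ≈ 15.2 years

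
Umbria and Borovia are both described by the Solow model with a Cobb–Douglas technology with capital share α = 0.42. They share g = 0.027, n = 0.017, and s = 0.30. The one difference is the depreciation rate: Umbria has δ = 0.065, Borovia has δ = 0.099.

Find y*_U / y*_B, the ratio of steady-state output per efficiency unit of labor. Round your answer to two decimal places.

Steady-state y* = [s/(n + g + δ)]^(α/(1−α)), so the ratio is [ (s_U/(n + g + δ)_U) / (s_B/(n + g + δ)_B) ]^0.7241.
s_U/(n + g + δ)_U = 0.30/0.109 = 2.7523; s_B/(n + g + δ)_B = 0.30/0.143 = 2.0979.
Ratio = (2.7523/2.0979)^0.7241 = 1.3119^0.7241 ≈ 1.2172

ratio ≈ 1.22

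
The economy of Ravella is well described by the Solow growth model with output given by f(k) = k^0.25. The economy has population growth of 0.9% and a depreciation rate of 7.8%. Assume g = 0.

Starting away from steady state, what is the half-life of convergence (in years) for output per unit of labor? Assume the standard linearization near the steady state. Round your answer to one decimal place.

half-life ≈ 10.6 years

Near the steady state the convergence rate is λ = (1 − α)(n + δ).
λ = (1 − 0.25) × 0.087 = 0.75 × 0.087 = 0.06525
Half-life = ln 2 / λ = 0.6931 / 0.06525 ≈ 10.62 years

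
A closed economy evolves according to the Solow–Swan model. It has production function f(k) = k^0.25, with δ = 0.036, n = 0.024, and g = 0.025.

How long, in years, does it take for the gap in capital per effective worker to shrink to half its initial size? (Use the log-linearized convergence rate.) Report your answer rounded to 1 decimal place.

t_½ ≈ 10.9 years

Near the steady state the convergence rate is λ = (1 − α)(n + g + δ).
λ = (1 − 0.25) × 0.085 = 0.75 × 0.085 = 0.06375
Half-life = ln 2 / λ = 0.6931 / 0.06375 ≈ 10.87 years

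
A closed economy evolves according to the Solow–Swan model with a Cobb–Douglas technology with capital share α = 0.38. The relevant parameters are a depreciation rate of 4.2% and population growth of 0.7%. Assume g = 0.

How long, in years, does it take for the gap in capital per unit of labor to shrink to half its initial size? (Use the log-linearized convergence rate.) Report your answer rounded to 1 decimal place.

Near the steady state the convergence rate is λ = (1 − α)(n + δ).
λ = (1 − 0.38) × 0.049 = 0.62 × 0.049 = 0.03038
Half-life = ln 2 / λ = 0.6931 / 0.03038 ≈ 22.81 years

half-life ≈ 22.8 years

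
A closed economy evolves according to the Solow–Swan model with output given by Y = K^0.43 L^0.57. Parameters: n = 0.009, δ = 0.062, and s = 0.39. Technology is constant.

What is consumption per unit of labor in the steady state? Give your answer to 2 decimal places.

c* ≈ 2.21

Steady state requires s·f(k) = (n + δ)·k, i.e. s·k^α = (n + δ)·k.
Dividing both sides by k: k^(1−α) = s / (n + δ).
k^0.57 = 0.39 / (0.009 + 0.062) = 0.39 / 0.071 = 5.4930
k* = 5.4930^(1/0.57) ≈ 19.8569
y* = (k*)^α = 19.8569^0.43 ≈ 3.6149
c* = (1 − s)·y* = (1 − 0.39) × 3.6149 ≈ 2.2051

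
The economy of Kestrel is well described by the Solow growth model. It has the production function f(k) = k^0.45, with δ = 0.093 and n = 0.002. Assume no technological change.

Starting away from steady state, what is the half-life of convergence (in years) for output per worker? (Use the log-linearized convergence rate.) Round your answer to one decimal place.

half-life ≈ 13.3 years

Near the steady state the convergence rate is λ = (1 − α)(n + δ).
λ = (1 − 0.45) × 0.095 = 0.55 × 0.095 = 0.05225
Half-life = ln 2 / λ = 0.6931 / 0.05225 ≈ 13.27 years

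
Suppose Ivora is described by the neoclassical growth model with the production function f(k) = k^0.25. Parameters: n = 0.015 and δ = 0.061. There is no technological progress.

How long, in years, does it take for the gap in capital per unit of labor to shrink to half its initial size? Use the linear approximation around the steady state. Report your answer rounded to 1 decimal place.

Near the steady state the convergence rate is λ = (1 − α)(n + δ).
λ = (1 − 0.25) × 0.076 = 0.75 × 0.076 = 0.0570
Half-life = ln 2 / λ = 0.6931 / 0.0570 ≈ 12.16 years

half-life ≈ 12.2 years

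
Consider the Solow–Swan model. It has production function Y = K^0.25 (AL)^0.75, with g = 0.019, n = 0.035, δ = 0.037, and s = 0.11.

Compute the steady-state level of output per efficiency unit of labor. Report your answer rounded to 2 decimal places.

y* ≈ 1.07

In steady state, investment equals break-even investment: s·k^α = (n + g + δ)·k.
Dividing both sides by k: k^(1−α) = s / (n + g + δ).
k^0.75 = 0.11 / (0.035 + 0.019 + 0.037) = 0.11 / 0.091 = 1.2088
k* = 1.2088^(1/0.75) ≈ 1.2877
y* = (k*)^α = 1.2877^0.25 ≈ 1.0653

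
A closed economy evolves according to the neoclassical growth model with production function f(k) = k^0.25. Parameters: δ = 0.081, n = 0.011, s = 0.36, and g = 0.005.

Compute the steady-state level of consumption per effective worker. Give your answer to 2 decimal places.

c* ≈ 0.99

Steady state requires s·f(k) = (n + g + δ)·k, i.e. s·k^α = (n + g + δ)·k.
Dividing both sides by k: k^(1−α) = s / (n + g + δ).
k^0.75 = 0.36 / (0.011 + 0.005 + 0.081) = 0.36 / 0.097 = 3.7113
k* = 3.7113^(1/0.75) ≈ 5.7460
y* = (k*)^α = 5.7460^0.25 ≈ 1.5483
c* = (1 − s)·y* = (1 − 0.36) × 1.5483 ≈ 0.9909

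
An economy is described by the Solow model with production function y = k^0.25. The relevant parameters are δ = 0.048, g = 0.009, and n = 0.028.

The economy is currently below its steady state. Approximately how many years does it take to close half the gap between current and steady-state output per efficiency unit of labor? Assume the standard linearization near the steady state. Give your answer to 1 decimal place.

Near the steady state the convergence rate is λ = (1 − α)(n + g + δ).
λ = (1 − 0.25) × 0.085 = 0.75 × 0.085 = 0.06375
Half-life = ln 2 / λ = 0.6931 / 0.06375 ≈ 10.87 years

t_½ ≈ 10.9 years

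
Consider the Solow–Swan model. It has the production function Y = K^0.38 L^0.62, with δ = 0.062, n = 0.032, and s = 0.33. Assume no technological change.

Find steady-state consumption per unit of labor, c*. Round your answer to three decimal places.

c* ≈ 1.447

Steady state requires s·f(k) = (n + δ)·k, i.e. s·k^α = (n + δ)·k.
Rearranging, k^(1−α) = s / (n + δ).
k^0.62 = 0.33 / (0.032 + 0.062) = 0.33 / 0.094 = 3.5106
k* = 3.5106^(1/0.62) ≈ 7.5796
y* = (k*)^α = 7.5796^0.38 ≈ 2.1591
c* = (1 − s)·y* = (1 − 0.33) × 2.1591 ≈ 1.4466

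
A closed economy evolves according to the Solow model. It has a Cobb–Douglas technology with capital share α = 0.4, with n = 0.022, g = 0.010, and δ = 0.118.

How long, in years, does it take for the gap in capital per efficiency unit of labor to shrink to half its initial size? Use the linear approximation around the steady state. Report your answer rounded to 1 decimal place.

Near the steady state the convergence rate is λ = (1 − α)(n + g + δ).
λ = (1 − 0.4) × 0.150 = 0.6 × 0.150 = 0.0900
Half-life = ln 2 / λ = 0.6931 / 0.0900 ≈ 7.70 years

about 7.7 years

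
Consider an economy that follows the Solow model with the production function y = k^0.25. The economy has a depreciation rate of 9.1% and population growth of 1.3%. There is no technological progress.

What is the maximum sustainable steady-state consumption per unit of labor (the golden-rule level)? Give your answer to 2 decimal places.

At the golden rule, f'(k) = n + δ, so α·k^(α−1) = n + δ and k_gold = (α/(n + δ))^(1/(1−α)).
k_gold = (0.25/0.104)^(1/0.75) = 2.4038^1.3333 ≈ 3.2200
c_gold = f(k_gold) − (n + δ)·k_gold = 1.3396 − 0.104×3.2200 ≈ 1.0047

c_gold ≈ 1.00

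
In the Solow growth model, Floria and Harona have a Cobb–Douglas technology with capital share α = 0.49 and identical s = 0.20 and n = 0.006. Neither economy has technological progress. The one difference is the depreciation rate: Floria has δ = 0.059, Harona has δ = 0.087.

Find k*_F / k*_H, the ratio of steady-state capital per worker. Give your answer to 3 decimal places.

Steady-state k* = [s/(n + δ)]^(1/(1−α)), so the ratio is [ (s_F/(n + δ)_F) / (s_H/(n + δ)_H) ]^1.9608.
s_F/(n + δ)_F = 0.20/0.065 = 3.0769; s_H/(n + δ)_H = 0.20/0.093 = 2.1505.
Ratio = (3.0769/2.1505)^1.9608 = 1.4308^1.9608 ≈ 2.0186

k*_F / k*_H ≈ 2.019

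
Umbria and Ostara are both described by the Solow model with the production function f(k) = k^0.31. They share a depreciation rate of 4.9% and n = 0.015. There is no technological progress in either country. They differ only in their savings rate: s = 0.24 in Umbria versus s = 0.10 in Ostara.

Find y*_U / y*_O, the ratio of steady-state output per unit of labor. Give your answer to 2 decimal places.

y*_U / y*_O ≈ 1.48

Steady-state y* = [s/(n + δ)]^(α/(1−α)), so the ratio is [ (s_U/(n + δ)_U) / (s_O/(n + δ)_O) ]^0.4493.
s_U/(n + δ)_U = 0.24/0.064 = 3.7500; s_O/(n + δ)_O = 0.10/0.064 = 1.5625.
Ratio = (3.7500/1.5625)^0.4493 = 2.4000^0.4493 ≈ 1.4819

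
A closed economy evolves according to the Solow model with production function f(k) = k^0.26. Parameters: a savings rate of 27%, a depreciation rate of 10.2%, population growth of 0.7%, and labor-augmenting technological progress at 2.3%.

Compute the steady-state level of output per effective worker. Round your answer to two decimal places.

y* ≈ 1.29

In steady state, investment equals break-even investment: s·k^α = (n + g + δ)·k.
Dividing both sides by k: k^(1−α) = s / (n + g + δ).
k^0.74 = 0.27 / (0.007 + 0.023 + 0.102) = 0.27 / 0.132 = 2.0455
k* = 2.0455^(1/0.74) ≈ 2.6303
y* = (k*)^α = 2.6303^0.26 ≈ 1.2859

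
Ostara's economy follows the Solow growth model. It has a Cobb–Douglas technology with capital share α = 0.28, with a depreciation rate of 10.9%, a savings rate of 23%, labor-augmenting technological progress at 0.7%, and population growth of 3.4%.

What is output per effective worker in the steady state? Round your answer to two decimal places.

Steady state requires s·f(k) = (n + g + δ)·k, i.e. s·k^α = (n + g + δ)·k.
Rearranging, k^(1−α) = s / (n + g + δ).
k^0.72 = 0.23 / (0.034 + 0.007 + 0.109) = 0.23 / 0.150 = 1.5333
k* = 1.5333^(1/0.72) ≈ 1.8106
y* = (k*)^α = 1.8106^0.28 ≈ 1.1808

y* = 1.18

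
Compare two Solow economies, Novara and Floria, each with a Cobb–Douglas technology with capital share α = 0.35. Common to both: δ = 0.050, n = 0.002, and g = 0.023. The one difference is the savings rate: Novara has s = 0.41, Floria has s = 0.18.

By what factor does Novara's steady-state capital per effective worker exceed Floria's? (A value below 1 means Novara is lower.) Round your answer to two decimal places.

Steady-state k* = [s/(n + g + δ)]^(1/(1−α)), so the ratio is [ (s_N/(n + g + δ)_N) / (s_F/(n + g + δ)_F) ]^1.5385.
s_N/(n + g + δ)_N = 0.41/0.075 = 5.4667; s_F/(n + g + δ)_F = 0.18/0.075 = 2.4000.
Ratio = (5.4667/2.4000)^1.5385 = 2.2778^1.5385 ≈ 3.5484

k*_N / k*_F ≈ 3.55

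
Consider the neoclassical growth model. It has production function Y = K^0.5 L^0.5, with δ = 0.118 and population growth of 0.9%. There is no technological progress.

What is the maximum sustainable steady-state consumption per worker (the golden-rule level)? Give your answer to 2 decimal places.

c_gold ≈ 1.97

At the golden rule, f'(k) = n + δ, so α·k^(α−1) = n + δ and k_gold = (α/(n + δ))^(1/(1−α)).
k_gold = (0.5/0.127)^(1/0.5) = 3.9370^2 ≈ 15.5000
c_gold = f(k_gold) − (n + δ)·k_gold = 3.9370 − 0.127×15.5000 ≈ 1.9685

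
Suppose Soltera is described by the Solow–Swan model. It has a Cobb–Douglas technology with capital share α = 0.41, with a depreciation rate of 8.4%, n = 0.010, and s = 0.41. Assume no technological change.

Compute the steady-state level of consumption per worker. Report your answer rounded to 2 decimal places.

Steady state requires s·f(k) = (n + δ)·k, i.e. s·k^α = (n + δ)·k.
Dividing both sides by k: k^(1−α) = s / (n + δ).
k^0.59 = 0.41 / (0.010 + 0.084) = 0.41 / 0.094 = 4.3617
k* = 4.3617^(1/0.59) ≈ 12.1384
y* = (k*)^α = 12.1384^0.41 ≈ 2.7830
c* = (1 − s)·y* = (1 − 0.41) × 2.7830 ≈ 1.6420

c* = 1.64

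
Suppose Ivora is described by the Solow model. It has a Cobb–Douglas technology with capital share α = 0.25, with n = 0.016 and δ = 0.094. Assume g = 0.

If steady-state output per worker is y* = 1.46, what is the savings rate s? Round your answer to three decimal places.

In steady state, investment equals break-even investment: s·k^α = (n + δ)·k.
Since y* = [s/(n + δ)]^(α/(1−α)), we have s/(n + δ) = (y*)^((1−α)/α) = 1.46^3 = 3.1121.
Therefore s = 3.1121 × (n + δ) = 3.1121 × 0.110 = 0.3423.

s ≈ 0.342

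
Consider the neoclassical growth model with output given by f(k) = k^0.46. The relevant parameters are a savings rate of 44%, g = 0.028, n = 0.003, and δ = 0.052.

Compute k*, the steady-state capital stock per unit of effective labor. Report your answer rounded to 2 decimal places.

In steady state, investment equals break-even investment: s·k^α = (n + g + δ)·k.
Dividing both sides by k: k^(1−α) = s / (n + g + δ).
k^0.54 = 0.44 / (0.003 + 0.028 + 0.052) = 0.44 / 0.083 = 5.3012
k* = 5.3012^(1/0.54) ≈ 21.9500

k* ≈ 21.95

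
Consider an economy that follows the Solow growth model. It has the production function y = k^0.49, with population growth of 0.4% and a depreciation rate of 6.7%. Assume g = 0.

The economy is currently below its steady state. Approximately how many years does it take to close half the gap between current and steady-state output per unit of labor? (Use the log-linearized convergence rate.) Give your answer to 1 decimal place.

t_½ ≈ 19.1 years

Near the steady state the convergence rate is λ = (1 − α)(n + δ).
λ = (1 − 0.49) × 0.071 = 0.51 × 0.071 = 0.03621
Half-life = ln 2 / λ = 0.6931 / 0.03621 ≈ 19.14 years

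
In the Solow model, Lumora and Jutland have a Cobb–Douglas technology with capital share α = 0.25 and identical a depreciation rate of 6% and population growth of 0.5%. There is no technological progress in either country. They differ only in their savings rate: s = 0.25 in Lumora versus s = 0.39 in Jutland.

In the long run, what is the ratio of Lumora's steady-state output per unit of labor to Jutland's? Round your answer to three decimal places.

Steady-state y* = [s/(n + δ)]^(α/(1−α)), so the ratio is [ (s_L/(n + δ)_L) / (s_J/(n + δ)_J) ]^0.3333.
s_L/(n + δ)_L = 0.25/0.065 = 3.8462; s_J/(n + δ)_J = 0.39/0.065 = 6.0000.
Ratio = (3.8462/6.0000)^0.3333 = 0.6410^0.3333 ≈ 0.8622

ratio ≈ 0.862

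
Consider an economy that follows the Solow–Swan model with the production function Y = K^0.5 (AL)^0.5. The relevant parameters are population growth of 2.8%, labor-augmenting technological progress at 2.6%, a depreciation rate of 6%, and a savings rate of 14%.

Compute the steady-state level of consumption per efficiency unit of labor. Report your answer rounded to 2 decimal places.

Steady state requires s·f(k) = (n + g + δ)·k, i.e. s·k^α = (n + g + δ)·k.
Dividing both sides by k: k^(1−α) = s / (n + g + δ).
k^0.5 = 0.14 / (0.028 + 0.026 + 0.060) = 0.14 / 0.114 = 1.2281
k* = 1.2281^(1/0.5) ≈ 1.5082
y* = (k*)^α = 1.5082^0.5 ≈ 1.2281
c* = (1 − s)·y* = (1 − 0.14) × 1.2281 ≈ 1.0562

c* = 1.06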